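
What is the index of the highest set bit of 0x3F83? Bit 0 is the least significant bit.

0x3F83 = 11111110000011
The topmost 1 is at position 13 (since 2^13 = 8192 ≤ 16259 < 16384).

13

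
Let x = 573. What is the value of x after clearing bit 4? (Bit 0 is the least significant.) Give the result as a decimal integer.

x = 1000111101
bit 4 is currently 1; clear it via x & ~(1 << 4) = x & ~16
→ 1000101101 = 557

557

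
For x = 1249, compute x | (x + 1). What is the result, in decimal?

x = 10011100001 = 1249
x + 1 = 10011100010
OR    = 10011100011 = 1251
(x | (x + 1) sets the lowest cleared bit.)

1251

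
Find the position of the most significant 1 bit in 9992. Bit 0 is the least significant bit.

9992 = 10011100001000
The topmost 1 is at position 13 (since 2^13 = 8192 ≤ 9992 < 16384).

13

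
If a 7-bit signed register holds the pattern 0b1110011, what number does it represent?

-13

pattern = 1110011 (MSB is 1 ⇒ negative)
Invert: 0001100, add 1 → 0001101 = 13, so the value is -13.
(Equivalently: 115 - 2^7 = 115 - 128 = -13.)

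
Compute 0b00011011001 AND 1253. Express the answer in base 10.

193

a = 00011011001
1253 = 10011100101
AND → 00011000001 = 193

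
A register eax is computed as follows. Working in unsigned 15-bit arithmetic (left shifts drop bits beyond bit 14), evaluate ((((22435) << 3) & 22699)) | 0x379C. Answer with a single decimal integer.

22435 = 101011110100011
→ << 3 (mod 2^15) → 011110100011000 = 15640
22699 = 101100010101011
→ & → 001100000001000 = 6152
0x379C = 011011110011100
→ | → 011111110011100 = 16284

16284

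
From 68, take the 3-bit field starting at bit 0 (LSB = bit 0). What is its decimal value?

v = 00001000100
Shift right by 0: 00001000100
Mask low 3 bits: 100 = 4

4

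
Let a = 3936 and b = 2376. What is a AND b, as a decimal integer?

3936 = 111101100000
2376 = 100101001000
AND → 100101000000 = 2368

2368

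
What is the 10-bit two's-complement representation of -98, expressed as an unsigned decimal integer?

926

98 in 10 bits: 0001100010
Invert: 1110011101
Add 1:  1110011110 = 926
(Check: 2^10 - 98 = 1024 - 98 = 926.)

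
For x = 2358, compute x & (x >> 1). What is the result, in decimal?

x = 100100110110 = 2358
x>>1 = 010010011011
AND  = 000000010010 = 18
(x & (x >> 1) has a 1 wherever x has two consecutive 1 bits.)

18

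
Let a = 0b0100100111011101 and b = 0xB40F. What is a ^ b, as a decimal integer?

64978

a = 0100100111011101
0xB40F = 1011010000001111
XOR → 1111110111010010 = 64978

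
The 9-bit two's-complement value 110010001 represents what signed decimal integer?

pattern = 110010001 (MSB is 1 ⇒ negative)
Invert: 001101110, add 1 → 001101111 = 111, so the value is -111.
(Equivalently: 401 - 2^9 = 401 - 512 = -111.)

-111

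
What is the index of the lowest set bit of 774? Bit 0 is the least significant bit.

1

774 = 1100000110
Trailing zeros: 1, so the lowest set bit is bit 1 (value 2).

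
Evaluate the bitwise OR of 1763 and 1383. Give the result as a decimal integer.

2023

1763 = 11011100011
1383 = 10101100111
 OR → 11111100111 = 2023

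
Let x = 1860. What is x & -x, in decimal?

4

x = 11101000100 = 1860
-x (two's complement) = …00010111100
AND   = 00000000100 = 4
(x & -x isolates the lowest set bit of x.)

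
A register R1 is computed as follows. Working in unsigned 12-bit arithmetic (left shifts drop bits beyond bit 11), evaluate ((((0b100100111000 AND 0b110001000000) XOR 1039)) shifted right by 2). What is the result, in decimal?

771

0b100100111000 = 100100111000
0b110001000000 = 110001000000
→ AND → 100000000000 = 2048
1039 = 010000001111
→ XOR → 110000001111 = 3087
→ shifted right by 2 → 001100000011 = 771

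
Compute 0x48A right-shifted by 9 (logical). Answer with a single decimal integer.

2

0x48A = 10010001010
shift right by 9 → 00000000010 = 2
(equivalently, floor(1162 / 512))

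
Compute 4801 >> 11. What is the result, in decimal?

4801 = 1001011000001
shift right by 11 → 0000000000010 = 2
(equivalently, floor(4801 / 2048))

2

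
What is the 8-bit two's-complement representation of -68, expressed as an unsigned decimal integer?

188

68 in 8 bits: 01000100
Invert: 10111011
Add 1:  10111100 = 188
(Check: 2^8 - 68 = 256 - 68 = 188.)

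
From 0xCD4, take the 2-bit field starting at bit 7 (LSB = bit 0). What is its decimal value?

v = 00110011010100
Shift right by 7: 0011001
Mask low 2 bits: 01 = 1

1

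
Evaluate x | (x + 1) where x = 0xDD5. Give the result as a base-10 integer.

x = 110111010101 = 3541
x + 1 = 110111010110
OR    = 110111010111 = 3543
(x | (x + 1) sets the lowest cleared bit.)

3543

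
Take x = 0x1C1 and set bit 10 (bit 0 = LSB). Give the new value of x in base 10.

1473

x = 0000111000001
bit 10 is currently 0; set it via x | (1 << 10) = x | 1024
→ 0010111000001 = 1473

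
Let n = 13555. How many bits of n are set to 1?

9

13555 = 11010011110011
Count the 1s: 1 + 1 + 1 + 1 + 1 + 1 + 1 + 1 + 1 = 9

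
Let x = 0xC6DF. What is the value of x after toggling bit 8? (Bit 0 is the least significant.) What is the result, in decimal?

x = 1100011011011111
bit 8 is currently 0; toggle it via x ^ (1 << 8) = x ^ 256
→ 1100011111011111 = 51167

51167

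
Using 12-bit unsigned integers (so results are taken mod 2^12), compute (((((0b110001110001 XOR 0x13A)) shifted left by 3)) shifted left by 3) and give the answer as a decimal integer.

0b110001110001 = 110001110001
0x13A = 000100111010
→ XOR → 110101001011 = 3403
→ shifted left by 3 (mod 2^12) → 101001011000 = 2648
→ shifted left by 3 (mod 2^12) → 001011000000 = 704

704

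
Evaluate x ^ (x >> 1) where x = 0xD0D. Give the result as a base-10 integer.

2955

x = 110100001101 = 3341
x>>1 = 011010000110
XOR  = 101110001011 = 2955
(x ^ (x >> 1) gives the standard binary-reflected Gray code of x.)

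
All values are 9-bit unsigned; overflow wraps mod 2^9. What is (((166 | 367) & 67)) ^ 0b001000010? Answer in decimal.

166 = 010100110
367 = 101101111
→ | → 111101111 = 495
67 = 001000011
→ & → 001000011 = 67
0b001000010 = 001000010
→ ^ → 000000001 = 1

1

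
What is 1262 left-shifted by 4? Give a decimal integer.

20192

1262 = 000010011101110
shift left by 4 → 100111011100000 = 20192
(equivalently, 1262 × 2^4 = 1262 × 16)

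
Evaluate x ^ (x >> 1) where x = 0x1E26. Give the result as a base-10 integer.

x = 1111000100110 = 7718
x>>1 = 0111100010011
XOR  = 1000100110101 = 4405
(x ^ (x >> 1) gives the standard binary-reflected Gray code of x.)

4405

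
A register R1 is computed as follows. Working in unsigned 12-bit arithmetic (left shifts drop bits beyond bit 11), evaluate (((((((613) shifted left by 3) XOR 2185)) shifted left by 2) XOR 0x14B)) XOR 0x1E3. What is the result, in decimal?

3628

613 = 001001100101
→ shifted left by 3 (mod 2^12) → 001100101000 = 808
2185 = 100010001001
→ XOR → 101110100001 = 2977
→ shifted left by 2 (mod 2^12) → 111010000100 = 3716
0x14B = 000101001011
→ XOR → 111111001111 = 4047
0x1E3 = 000111100011
→ XOR → 111000101100 = 3628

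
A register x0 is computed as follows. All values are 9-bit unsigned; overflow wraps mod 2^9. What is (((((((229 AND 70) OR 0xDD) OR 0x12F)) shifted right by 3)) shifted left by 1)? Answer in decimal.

126

229 = 011100101
70 = 001000110
→ AND → 001000100 = 68
0xDD = 011011101
→ OR → 011011101 = 221
0x12F = 100101111
→ OR → 111111111 = 511
→ shifted right by 3 → 000111111 = 63
→ shifted left by 1 (mod 2^9) → 001111110 = 126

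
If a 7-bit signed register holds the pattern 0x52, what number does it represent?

pattern = 1010010 (MSB is 1 ⇒ negative)
Invert: 0101101, add 1 → 0101110 = 46, so the value is -46.
(Equivalently: 82 - 2^7 = 82 - 128 = -46.)

-46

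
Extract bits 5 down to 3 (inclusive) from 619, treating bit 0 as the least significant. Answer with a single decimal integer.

5

v = 1001101011
Shift right by 3: 1001101
Mask low 3 bits: 101 = 5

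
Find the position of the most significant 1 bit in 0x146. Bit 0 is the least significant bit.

8

0x146 = 101000110
The topmost 1 is at position 8 (since 2^8 = 256 ≤ 326 < 512).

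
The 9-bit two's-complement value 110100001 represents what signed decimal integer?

-95

pattern = 110100001 (MSB is 1 ⇒ negative)
Invert: 001011110, add 1 → 001011111 = 95, so the value is -95.
(Equivalently: 417 - 2^9 = 417 - 512 = -95.)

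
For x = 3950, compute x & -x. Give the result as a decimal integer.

2

x = 111101101110 = 3950
-x (two's complement) = …000010010010
AND   = 000000000010 = 2
(x & -x isolates the lowest set bit of x.)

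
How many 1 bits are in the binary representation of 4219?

4219 = 1000001111011
Count the 1s: 1 + 1 + 1 + 1 + 1 + 1 + 1 = 7

7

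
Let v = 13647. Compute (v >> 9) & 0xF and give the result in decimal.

v = 11010101001111
Shift right by 9: 11010
Mask low 4 bits: 1010 = 10

10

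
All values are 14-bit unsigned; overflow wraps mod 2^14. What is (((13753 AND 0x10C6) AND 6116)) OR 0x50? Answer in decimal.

13753 = 11010110111001
0x10C6 = 01000011000110
→ AND → 01000010000000 = 4224
6116 = 01011111100100
→ AND → 01000010000000 = 4224
0x50 = 00000001010000
→ OR → 01000011010000 = 4304

4304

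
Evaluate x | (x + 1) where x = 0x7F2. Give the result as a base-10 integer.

2035

x = 11111110010 = 2034
x + 1 = 11111110011
OR    = 11111110011 = 2035
(x | (x + 1) sets the lowest cleared bit.)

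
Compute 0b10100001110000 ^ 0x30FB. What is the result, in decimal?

a = 10100001110000
0x30FB = 11000011111011
XOR → 01100010001011 = 6283

6283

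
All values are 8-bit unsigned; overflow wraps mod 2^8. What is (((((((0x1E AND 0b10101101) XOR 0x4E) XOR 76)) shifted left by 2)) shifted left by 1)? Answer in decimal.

0x1E = 00011110
0b10101101 = 10101101
→ AND → 00001100 = 12
0x4E = 01001110
→ XOR → 01000010 = 66
76 = 01001100
→ XOR → 00001110 = 14
→ shifted left by 2 (mod 2^8) → 00111000 = 56
→ shifted left by 1 (mod 2^8) → 01110000 = 112

112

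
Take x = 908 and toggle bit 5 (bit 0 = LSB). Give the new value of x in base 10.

x = 1110001100
bit 5 is currently 0; toggle it via x ^ (1 << 5) = x ^ 32
→ 1110101100 = 940

940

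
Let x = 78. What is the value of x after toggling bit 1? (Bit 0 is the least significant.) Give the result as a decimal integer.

76

x = 01001110
bit 1 is currently 1; toggle it via x ^ (1 << 1) = x ^ 2
→ 01001100 = 76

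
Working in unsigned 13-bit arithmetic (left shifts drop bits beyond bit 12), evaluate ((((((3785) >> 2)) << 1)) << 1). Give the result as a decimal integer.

3784

3785 = 0111011001001
→ >> 2 → 0001110110010 = 946
→ << 1 (mod 2^13) → 0011101100100 = 1892
→ << 1 (mod 2^13) → 0111011001000 = 3784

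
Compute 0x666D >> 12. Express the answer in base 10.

6

0x666D = 110011001101101
shift right by 12 → 000000000000110 = 6
(equivalently, floor(26221 / 4096))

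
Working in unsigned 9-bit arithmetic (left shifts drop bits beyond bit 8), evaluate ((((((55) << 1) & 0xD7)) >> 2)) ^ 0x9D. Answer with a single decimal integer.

55 = 000110111
→ << 1 (mod 2^9) → 001101110 = 110
0xD7 = 011010111
→ & → 001000110 = 70
→ >> 2 → 000010001 = 17
0x9D = 010011101
→ ^ → 010001100 = 140

140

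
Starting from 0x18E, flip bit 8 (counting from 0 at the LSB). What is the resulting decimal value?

x = 00110001110
bit 8 is currently 1; toggle it via x ^ (1 << 8) = x ^ 256
→ 00010001110 = 142

142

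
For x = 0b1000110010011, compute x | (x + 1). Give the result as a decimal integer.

x = 1000110010011 = 4499
x + 1 = 1000110010100
OR    = 1000110010111 = 4503
(x | (x + 1) sets the lowest cleared bit.)

4503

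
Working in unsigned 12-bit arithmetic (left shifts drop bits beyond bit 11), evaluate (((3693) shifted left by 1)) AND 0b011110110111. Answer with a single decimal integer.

1170

3693 = 111001101101
→ shifted left by 1 (mod 2^12) → 110011011010 = 3290
0b011110110111 = 011110110111
→ AND → 010010010010 = 1170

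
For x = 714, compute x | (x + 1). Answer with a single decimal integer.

715

x = 1011001010 = 714
x + 1 = 1011001011
OR    = 1011001011 = 715
(x | (x + 1) sets the lowest cleared bit.)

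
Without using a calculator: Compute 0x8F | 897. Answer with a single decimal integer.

911

0x8F = 0010001111
897 = 1110000001
 OR → 1110001111 = 911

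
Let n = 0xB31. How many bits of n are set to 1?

6

0xB31 = 101100110001
Count the 1s: 1 + 1 + 1 + 1 + 1 + 1 = 6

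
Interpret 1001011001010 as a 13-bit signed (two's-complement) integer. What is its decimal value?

-3382

pattern = 1001011001010 (MSB is 1 ⇒ negative)
Invert: 0110100110101, add 1 → 0110100110110 = 3382, so the value is -3382.
(Equivalently: 4810 - 2^13 = 4810 - 8192 = -3382.)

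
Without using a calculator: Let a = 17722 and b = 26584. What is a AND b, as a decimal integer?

17722 = 100010100111010
26584 = 110011111011000
AND → 100010100011000 = 17688

17688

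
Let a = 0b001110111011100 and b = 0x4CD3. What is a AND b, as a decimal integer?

a = 001110111011100
0x4CD3 = 100110011010011
AND → 000110011010000 = 3280

3280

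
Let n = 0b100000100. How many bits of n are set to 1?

2

n = 100000100
Count the 1s: 1 + 1 = 2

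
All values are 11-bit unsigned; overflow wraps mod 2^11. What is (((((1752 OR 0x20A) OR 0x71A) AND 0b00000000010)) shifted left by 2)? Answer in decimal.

8

1752 = 11011011000
0x20A = 01000001010
→ OR → 11011011010 = 1754
0x71A = 11100011010
→ OR → 11111011010 = 2010
0b00000000010 = 00000000010
→ AND → 00000000010 = 2
→ shifted left by 2 (mod 2^11) → 00000001000 = 8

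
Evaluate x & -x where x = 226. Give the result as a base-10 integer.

x = 11100010 = 226
-x (two's complement) = …00011110
AND   = 00000010 = 2
(x & -x isolates the lowest set bit of x.)

2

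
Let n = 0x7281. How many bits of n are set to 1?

6

0x7281 = 111001010000001
Count the 1s: 1 + 1 + 1 + 1 + 1 + 1 = 6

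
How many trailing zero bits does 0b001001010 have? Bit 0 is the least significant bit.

0b001001010 = 1001010
Trailing zeros: 1, so the lowest set bit is bit 1 (value 2).

1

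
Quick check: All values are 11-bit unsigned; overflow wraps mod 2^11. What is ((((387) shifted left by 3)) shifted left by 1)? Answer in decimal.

48

387 = 00110000011
→ shifted left by 3 (mod 2^11) → 10000011000 = 1048
→ shifted left by 1 (mod 2^11) → 00000110000 = 48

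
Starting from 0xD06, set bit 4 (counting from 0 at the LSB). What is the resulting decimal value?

x = 110100000110
bit 4 is currently 0; set it via x | (1 << 4) = x | 16
→ 110100010110 = 3350

3350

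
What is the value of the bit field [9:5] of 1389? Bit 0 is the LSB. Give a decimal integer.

v = 10101101101
Shift right by 5: 101011
Mask low 5 bits: 01011 = 11

11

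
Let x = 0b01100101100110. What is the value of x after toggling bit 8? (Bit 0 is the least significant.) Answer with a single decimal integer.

6246

x = 01100101100110
bit 8 is currently 1; toggle it via x ^ (1 << 8) = x ^ 256
→ 01100001100110 = 6246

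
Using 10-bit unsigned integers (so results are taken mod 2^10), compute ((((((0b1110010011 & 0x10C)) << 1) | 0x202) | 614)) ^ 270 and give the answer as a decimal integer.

872

0b1110010011 = 1110010011
0x10C = 0100001100
→ & → 0100000000 = 256
→ << 1 (mod 2^10) → 1000000000 = 512
0x202 = 1000000010
→ | → 1000000010 = 514
614 = 1001100110
→ | → 1001100110 = 614
270 = 0100001110
→ ^ → 1101101000 = 872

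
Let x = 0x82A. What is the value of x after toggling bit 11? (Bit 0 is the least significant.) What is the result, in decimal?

x = 100000101010
bit 11 is currently 1; toggle it via x ^ (1 << 11) = x ^ 2048
→ 000000101010 = 42

42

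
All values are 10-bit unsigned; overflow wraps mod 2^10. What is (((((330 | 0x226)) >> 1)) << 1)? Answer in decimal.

330 = 0101001010
0x226 = 1000100110
→ | → 1101101110 = 878
→ >> 1 → 0110110111 = 439
→ << 1 (mod 2^10) → 1101101110 = 878

878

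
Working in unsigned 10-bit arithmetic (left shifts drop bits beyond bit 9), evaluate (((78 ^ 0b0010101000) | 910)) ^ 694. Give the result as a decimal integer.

78 = 0001001110
0b0010101000 = 0010101000
→ ^ → 0011100110 = 230
910 = 1110001110
→ | → 1111101110 = 1006
694 = 1010110110
→ ^ → 0101011000 = 344

344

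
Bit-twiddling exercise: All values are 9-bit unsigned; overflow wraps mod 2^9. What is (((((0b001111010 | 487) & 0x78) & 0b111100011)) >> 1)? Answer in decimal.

0b001111010 = 001111010
487 = 111100111
→ | → 111111111 = 511
0x78 = 001111000
→ & → 001111000 = 120
0b111100011 = 111100011
→ & → 001100000 = 96
→ >> 1 → 000110000 = 48

48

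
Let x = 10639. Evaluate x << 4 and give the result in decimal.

10639 = 000010100110001111
shift left by 4 → 101001100011110000 = 170224
(equivalently, 10639 × 2^4 = 10639 × 16)

170224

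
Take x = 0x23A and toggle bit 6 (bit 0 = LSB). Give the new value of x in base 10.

x = 0001000111010
bit 6 is currently 0; toggle it via x ^ (1 << 6) = x ^ 64
→ 0001001111010 = 634

634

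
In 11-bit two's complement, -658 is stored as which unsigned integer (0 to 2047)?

1390

658 in 11 bits: 01010010010
Invert: 10101101101
Add 1:  10101101110 = 1390
(Check: 2^11 - 658 = 2048 - 658 = 1390.)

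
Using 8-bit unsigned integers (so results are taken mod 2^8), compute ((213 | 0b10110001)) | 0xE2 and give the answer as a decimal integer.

213 = 11010101
0b10110001 = 10110001
→ | → 11110101 = 245
0xE2 = 11100010
→ | → 11110111 = 247

247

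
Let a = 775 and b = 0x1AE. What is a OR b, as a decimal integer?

943

775 = 1100000111
0x1AE = 0110101110
 OR → 1110101111 = 943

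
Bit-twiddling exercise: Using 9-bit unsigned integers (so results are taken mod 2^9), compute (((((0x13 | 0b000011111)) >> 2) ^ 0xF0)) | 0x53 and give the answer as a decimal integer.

0x13 = 000010011
0b000011111 = 000011111
→ | → 000011111 = 31
→ >> 2 → 000000111 = 7
0xF0 = 011110000
→ ^ → 011110111 = 247
0x53 = 001010011
→ | → 011110111 = 247

247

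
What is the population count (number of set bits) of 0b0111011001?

6

n = 111011001
Count the 1s: 1 + 1 + 1 + 1 + 1 + 1 = 6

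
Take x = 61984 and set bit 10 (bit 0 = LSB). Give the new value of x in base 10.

x = 1111001000100000
bit 10 is currently 0; set it via x | (1 << 10) = x | 1024
→ 1111011000100000 = 63008

63008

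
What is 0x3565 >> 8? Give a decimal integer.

53

0x3565 = 11010101100101
shift right by 8 → 00000000110101 = 53
(equivalently, floor(13669 / 256))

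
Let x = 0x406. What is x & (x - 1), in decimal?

1028

x = 10000000110 = 1030
x - 1 = 10000000101
AND   = 10000000100 = 1028
(x & (x - 1) clears the lowest set bit of x.)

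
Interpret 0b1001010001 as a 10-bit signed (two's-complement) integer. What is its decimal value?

pattern = 1001010001 (MSB is 1 ⇒ negative)
Invert: 0110101110, add 1 → 0110101111 = 431, so the value is -431.
(Equivalently: 593 - 2^10 = 593 - 1024 = -431.)

-431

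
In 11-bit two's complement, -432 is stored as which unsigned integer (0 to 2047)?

1616

432 in 11 bits: 00110110000
Invert: 11001001111
Add 1:  11001010000 = 1616
(Check: 2^11 - 432 = 2048 - 432 = 1616.)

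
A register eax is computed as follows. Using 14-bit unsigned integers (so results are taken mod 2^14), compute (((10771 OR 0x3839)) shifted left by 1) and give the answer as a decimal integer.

10771 = 10101000010011
0x3839 = 11100000111001
→ OR → 11101000111011 = 14907
→ shifted left by 1 (mod 2^14) → 11010001110110 = 13430

13430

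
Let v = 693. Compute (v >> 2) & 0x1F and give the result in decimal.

13

v = 001010110101
Shift right by 2: 0010101101
Mask low 5 bits: 01101 = 13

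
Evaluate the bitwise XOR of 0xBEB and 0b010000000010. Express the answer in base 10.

4073

0xBEB = 101111101011
b = 010000000010
XOR → 111111101001 = 4073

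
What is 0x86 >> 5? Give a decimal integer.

0x86 = 10000110
shift right by 5 → 00000100 = 4
(equivalently, floor(134 / 32))

4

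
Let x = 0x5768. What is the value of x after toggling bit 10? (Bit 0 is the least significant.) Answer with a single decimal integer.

x = 101011101101000
bit 10 is currently 1; toggle it via x ^ (1 << 10) = x ^ 1024
→ 101001101101000 = 21352

21352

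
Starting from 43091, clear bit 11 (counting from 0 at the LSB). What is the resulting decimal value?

x = 1010100001010011
bit 11 is currently 1; clear it via x & ~(1 << 11) = x & ~2048
→ 1010000001010011 = 41043

41043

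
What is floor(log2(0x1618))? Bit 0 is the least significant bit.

0x1618 = 1011000011000
The topmost 1 is at position 12 (since 2^12 = 4096 ≤ 5656 < 8192).

12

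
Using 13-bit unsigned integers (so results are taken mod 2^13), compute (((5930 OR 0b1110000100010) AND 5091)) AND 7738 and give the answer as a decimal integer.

5930 = 1011100101010
0b1110000100010 = 1110000100010
→ OR → 1111100101010 = 7978
5091 = 1001111100011
→ AND → 1001100100010 = 4898
7738 = 1111000111010
→ AND → 1001000100010 = 4642

4642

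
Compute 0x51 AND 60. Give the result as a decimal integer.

16

0x51 = 1010001
60 = 0111100
AND → 0010000 = 16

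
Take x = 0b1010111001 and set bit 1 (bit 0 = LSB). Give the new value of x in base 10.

x = 1010111001
bit 1 is currently 0; set it via x | (1 << 1) = x | 2
→ 1010111011 = 699

699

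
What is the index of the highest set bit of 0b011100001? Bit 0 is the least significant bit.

0b011100001 = 11100001
The topmost 1 is at position 7 (since 2^7 = 128 ≤ 225 < 256).

7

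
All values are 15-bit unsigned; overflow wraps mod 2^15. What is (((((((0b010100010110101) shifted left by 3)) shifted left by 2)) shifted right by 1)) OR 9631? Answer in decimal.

0b010100010110101 = 010100010110101
→ shifted left by 3 (mod 2^15) → 100010110101000 = 17832
→ shifted left by 2 (mod 2^15) → 001011010100000 = 5792
→ shifted right by 1 → 000101101010000 = 2896
9631 = 010010110011111
→ OR → 010111111011111 = 12255

12255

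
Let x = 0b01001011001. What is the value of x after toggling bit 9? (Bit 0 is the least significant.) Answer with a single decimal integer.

89

x = 01001011001
bit 9 is currently 1; toggle it via x ^ (1 << 9) = x ^ 512
→ 00001011001 = 89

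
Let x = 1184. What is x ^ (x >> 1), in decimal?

1776

x = 10010100000 = 1184
x>>1 = 01001010000
XOR  = 11011110000 = 1776
(x ^ (x >> 1) gives the standard binary-reflected Gray code of x.)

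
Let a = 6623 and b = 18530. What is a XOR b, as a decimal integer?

6623 = 001100111011111
18530 = 100100001100010
XOR → 101000110111101 = 20925

20925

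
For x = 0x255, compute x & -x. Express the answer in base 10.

1

x = 1001010101 = 597
-x (two's complement) = …0110101011
AND   = 0000000001 = 1
(x & -x isolates the lowest set bit of x.)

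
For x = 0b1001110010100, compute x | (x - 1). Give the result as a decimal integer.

5015

x = 1001110010100 = 5012
x - 1 = 1001110010011
OR    = 1001110010111 = 5015
(x | (x - 1) sets all bits below the lowest set bit.)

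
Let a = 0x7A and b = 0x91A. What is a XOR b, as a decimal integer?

2400

0x7A = 000001111010
0x91A = 100100011010
XOR → 100101100000 = 2400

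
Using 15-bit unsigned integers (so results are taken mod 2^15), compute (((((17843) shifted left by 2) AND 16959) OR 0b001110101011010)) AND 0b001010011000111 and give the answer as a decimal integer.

5190

17843 = 100010110110011
→ shifted left by 2 (mod 2^15) → 001011011001100 = 5836
16959 = 100001000111111
→ AND → 000001000001100 = 524
0b001110101011010 = 001110101011010
→ OR → 001111101011110 = 8030
0b001010011000111 = 001010011000111
→ AND → 001010001000110 = 5190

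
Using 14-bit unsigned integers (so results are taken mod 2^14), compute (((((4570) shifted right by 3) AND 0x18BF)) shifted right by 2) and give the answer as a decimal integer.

4570 = 01000111011010
→ shifted right by 3 → 00001000111011 = 571
0x18BF = 01100010111111
→ AND → 00000000111011 = 59
→ shifted right by 2 → 00000000001110 = 14

14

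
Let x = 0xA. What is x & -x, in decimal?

2

x = 1010 = 10
-x (two's complement) = …0110
AND   = 0010 = 2
(x & -x isolates the lowest set bit of x.)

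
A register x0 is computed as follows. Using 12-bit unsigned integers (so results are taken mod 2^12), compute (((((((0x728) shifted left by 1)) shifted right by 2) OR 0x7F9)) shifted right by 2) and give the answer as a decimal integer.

0x728 = 011100101000
→ shifted left by 1 (mod 2^12) → 111001010000 = 3664
→ shifted right by 2 → 001110010100 = 916
0x7F9 = 011111111001
→ OR → 011111111101 = 2045
→ shifted right by 2 → 000111111111 = 511

511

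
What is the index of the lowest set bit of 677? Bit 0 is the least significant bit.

677 = 1010100101
Trailing zeros: 0, so the lowest set bit is bit 0 (value 1).

0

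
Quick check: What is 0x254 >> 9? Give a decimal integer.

0x254 = 1001010100
shift right by 9 → 0000000001 = 1
(equivalently, floor(596 / 512))

1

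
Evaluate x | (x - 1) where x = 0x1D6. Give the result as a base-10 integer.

x = 111010110 = 470
x - 1 = 111010101
OR    = 111010111 = 471
(x | (x - 1) sets all bits below the lowest set bit.)

471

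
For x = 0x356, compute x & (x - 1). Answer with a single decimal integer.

x = 1101010110 = 854
x - 1 = 1101010101
AND   = 1101010100 = 852
(x & (x - 1) clears the lowest set bit of x.)

852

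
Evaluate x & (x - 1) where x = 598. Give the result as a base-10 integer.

596

x = 1001010110 = 598
x - 1 = 1001010101
AND   = 1001010100 = 596
(x & (x - 1) clears the lowest set bit of x.)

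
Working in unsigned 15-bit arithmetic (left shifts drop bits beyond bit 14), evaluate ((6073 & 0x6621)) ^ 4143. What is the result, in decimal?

6073 = 001011110111001
0x6621 = 110011000100001
→ & → 000011000100001 = 1569
4143 = 001000000101111
→ ^ → 001011000001110 = 5646

5646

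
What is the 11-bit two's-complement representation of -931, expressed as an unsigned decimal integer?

931 in 11 bits: 01110100011
Invert: 10001011100
Add 1:  10001011101 = 1117
(Check: 2^11 - 931 = 2048 - 931 = 1117.)

1117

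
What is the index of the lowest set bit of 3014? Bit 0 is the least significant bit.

3014 = 101111000110
Trailing zeros: 1, so the lowest set bit is bit 1 (value 2).

1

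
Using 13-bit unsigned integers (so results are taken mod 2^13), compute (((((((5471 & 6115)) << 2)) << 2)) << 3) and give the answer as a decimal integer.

384

5471 = 1010101011111
6115 = 1011111100011
→ & → 1010101000011 = 5443
→ << 2 (mod 2^13) → 1010100001100 = 5388
→ << 2 (mod 2^13) → 1010000110000 = 5168
→ << 3 (mod 2^13) → 0000110000000 = 384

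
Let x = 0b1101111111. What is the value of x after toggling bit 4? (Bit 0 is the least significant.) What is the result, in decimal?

879

x = 1101111111
bit 4 is currently 1; toggle it via x ^ (1 << 4) = x ^ 16
→ 1101101111 = 879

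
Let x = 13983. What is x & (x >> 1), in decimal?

4623

x = 11011010011111 = 13983
x>>1 = 01101101001111
AND  = 01001000001111 = 4623
(x & (x >> 1) has a 1 wherever x has two consecutive 1 bits.)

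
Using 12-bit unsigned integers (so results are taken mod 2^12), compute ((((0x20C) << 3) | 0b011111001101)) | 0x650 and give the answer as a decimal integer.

0x20C = 001000001100
→ << 3 (mod 2^12) → 000001100000 = 96
0b011111001101 = 011111001101
→ | → 011111101101 = 2029
0x650 = 011001010000
→ | → 011111111101 = 2045

2045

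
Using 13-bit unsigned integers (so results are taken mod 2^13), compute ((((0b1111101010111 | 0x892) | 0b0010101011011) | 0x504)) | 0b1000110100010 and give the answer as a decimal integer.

8191

0b1111101010111 = 1111101010111
0x892 = 0100010010010
→ | → 1111111010111 = 8151
0b0010101011011 = 0010101011011
→ | → 1111111011111 = 8159
0x504 = 0010100000100
→ | → 1111111011111 = 8159
0b1000110100010 = 1000110100010
→ | → 1111111111111 = 8191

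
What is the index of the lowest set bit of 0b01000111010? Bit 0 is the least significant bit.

1

0b01000111010 = 1000111010
Trailing zeros: 1, so the lowest set bit is bit 1 (value 2).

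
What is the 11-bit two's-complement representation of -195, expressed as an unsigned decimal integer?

1853

195 in 11 bits: 00011000011
Invert: 11100111100
Add 1:  11100111101 = 1853
(Check: 2^11 - 195 = 2048 - 195 = 1853.)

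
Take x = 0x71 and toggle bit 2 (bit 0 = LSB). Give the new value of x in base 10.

117

x = 0001110001
bit 2 is currently 0; toggle it via x ^ (1 << 2) = x ^ 4
→ 0001110101 = 117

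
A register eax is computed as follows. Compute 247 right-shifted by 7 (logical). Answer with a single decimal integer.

247 = 11110111
shift right by 7 → 00000001 = 1
(equivalently, floor(247 / 128))

1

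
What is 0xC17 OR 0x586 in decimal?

0xC17 = 110000010111
0x586 = 010110000110
 OR → 110110010111 = 3479

3479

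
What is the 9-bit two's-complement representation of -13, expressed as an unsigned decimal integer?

499

13 in 9 bits: 000001101
Invert: 111110010
Add 1:  111110011 = 499
(Check: 2^9 - 13 = 512 - 13 = 499.)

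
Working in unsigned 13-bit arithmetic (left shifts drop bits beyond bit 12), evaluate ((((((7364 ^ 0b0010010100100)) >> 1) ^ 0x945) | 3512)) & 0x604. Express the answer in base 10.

7364 = 1110011000100
0b0010010100100 = 0010010100100
→ ^ → 1100001100000 = 6240
→ >> 1 → 0110000110000 = 3120
0x945 = 0100101000101
→ ^ → 0010101110101 = 1397
3512 = 0110110111000
→ | → 0110111111101 = 3581
0x604 = 0011000000100
→ & → 0010000000100 = 1028

1028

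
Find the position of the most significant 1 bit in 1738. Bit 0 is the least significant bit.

1738 = 11011001010
The topmost 1 is at position 10 (since 2^10 = 1024 ≤ 1738 < 2048).

10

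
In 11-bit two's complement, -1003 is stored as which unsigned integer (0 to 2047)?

1045

1003 in 11 bits: 01111101011
Invert: 10000010100
Add 1:  10000010101 = 1045
(Check: 2^11 - 1003 = 2048 - 1003 = 1045.)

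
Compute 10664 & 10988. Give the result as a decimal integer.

10408

10664 = 10100110101000
10988 = 10101011101100
AND → 10100010101000 = 10408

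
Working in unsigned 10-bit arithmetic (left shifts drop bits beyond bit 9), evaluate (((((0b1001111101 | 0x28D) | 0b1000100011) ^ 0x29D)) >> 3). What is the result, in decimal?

0b1001111101 = 1001111101
0x28D = 1010001101
→ | → 1011111101 = 765
0b1000100011 = 1000100011
→ | → 1011111111 = 767
0x29D = 1010011101
→ ^ → 0001100010 = 98
→ >> 3 → 0000001100 = 12

12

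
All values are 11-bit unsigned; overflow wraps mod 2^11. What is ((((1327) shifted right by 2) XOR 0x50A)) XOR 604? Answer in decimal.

1327 = 10100101111
→ shifted right by 2 → 00101001011 = 331
0x50A = 10100001010
→ XOR → 10001000001 = 1089
604 = 01001011100
→ XOR → 11000011101 = 1565

1565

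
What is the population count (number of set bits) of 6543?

6543 = 1100110001111
Count the 1s: 1 + 1 + 1 + 1 + 1 + 1 + 1 + 1 = 8

8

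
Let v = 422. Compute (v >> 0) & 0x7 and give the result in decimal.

6

v = 00110100110
Shift right by 0: 00110100110
Mask low 3 bits: 110 = 6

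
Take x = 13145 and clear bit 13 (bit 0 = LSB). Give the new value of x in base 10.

4953

x = 0011001101011001
bit 13 is currently 1; clear it via x & ~(1 << 13) = x & ~8192
→ 0001001101011001 = 4953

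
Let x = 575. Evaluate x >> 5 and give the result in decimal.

17

575 = 1000111111
shift right by 5 → 0000010001 = 17
(equivalently, floor(575 / 32))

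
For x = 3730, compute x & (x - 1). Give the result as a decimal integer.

3728

x = 111010010010 = 3730
x - 1 = 111010010001
AND   = 111010010000 = 3728
(x & (x - 1) clears the lowest set bit of x.)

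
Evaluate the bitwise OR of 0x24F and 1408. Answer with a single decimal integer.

1999

0x24F = 01001001111
1408 = 10110000000
 OR → 11111001111 = 1999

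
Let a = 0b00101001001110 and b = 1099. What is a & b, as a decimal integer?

74

a = 101001001110
1099 = 010001001011
AND → 000001001010 = 74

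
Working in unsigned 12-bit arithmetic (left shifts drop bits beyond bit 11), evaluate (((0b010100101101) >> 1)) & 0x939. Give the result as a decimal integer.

16

0b010100101101 = 010100101101
→ >> 1 → 001010010110 = 662
0x939 = 100100111001
→ & → 000000010000 = 16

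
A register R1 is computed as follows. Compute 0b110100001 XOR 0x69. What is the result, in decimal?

456

a = 110100001
0x69 = 001101001
XOR → 111001000 = 456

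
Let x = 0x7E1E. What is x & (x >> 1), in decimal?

15886

x = 111111000011110 = 32286
x>>1 = 011111100001111
AND  = 011111000001110 = 15886
(x & (x >> 1) has a 1 wherever x has two consecutive 1 bits.)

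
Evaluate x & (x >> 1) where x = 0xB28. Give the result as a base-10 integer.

x = 101100101000 = 2856
x>>1 = 010110010100
AND  = 000100000000 = 256
(x & (x >> 1) has a 1 wherever x has two consecutive 1 bits.)

256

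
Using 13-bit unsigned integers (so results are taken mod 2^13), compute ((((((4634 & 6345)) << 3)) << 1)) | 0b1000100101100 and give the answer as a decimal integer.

4524

4634 = 1001000011010
6345 = 1100011001001
→ & → 1000000001000 = 4104
→ << 3 (mod 2^13) → 0000001000000 = 64
→ << 1 (mod 2^13) → 0000010000000 = 128
0b1000100101100 = 1000100101100
→ | → 1000110101100 = 4524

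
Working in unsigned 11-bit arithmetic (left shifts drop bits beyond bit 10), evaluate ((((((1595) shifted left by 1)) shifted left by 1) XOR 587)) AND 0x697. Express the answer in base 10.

1595 = 11000111011
→ shifted left by 1 (mod 2^11) → 10001110110 = 1142
→ shifted left by 1 (mod 2^11) → 00011101100 = 236
587 = 01001001011
→ XOR → 01010100111 = 679
0x697 = 11010010111
→ AND → 01010000111 = 647

647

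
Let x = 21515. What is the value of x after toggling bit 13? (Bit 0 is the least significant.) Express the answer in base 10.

29707

x = 0101010000001011
bit 13 is currently 0; toggle it via x ^ (1 << 13) = x ^ 8192
→ 0111010000001011 = 29707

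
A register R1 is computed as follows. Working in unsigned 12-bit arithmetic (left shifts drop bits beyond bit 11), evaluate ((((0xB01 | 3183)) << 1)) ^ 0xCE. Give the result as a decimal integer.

3600

0xB01 = 101100000001
3183 = 110001101111
→ | → 111101101111 = 3951
→ << 1 (mod 2^12) → 111011011110 = 3806
0xCE = 000011001110
→ ^ → 111000010000 = 3600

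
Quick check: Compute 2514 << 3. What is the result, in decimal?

20112

2514 = 000100111010010
shift left by 3 → 100111010010000 = 20112
(equivalently, 2514 × 2^3 = 2514 × 8)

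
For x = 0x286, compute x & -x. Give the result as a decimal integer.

2

x = 1010000110 = 646
-x (two's complement) = …0101111010
AND   = 0000000010 = 2
(x & -x isolates the lowest set bit of x.)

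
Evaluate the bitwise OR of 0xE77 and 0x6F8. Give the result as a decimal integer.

0xE77 = 111001110111
0x6F8 = 011011111000
 OR → 111011111111 = 3839

3839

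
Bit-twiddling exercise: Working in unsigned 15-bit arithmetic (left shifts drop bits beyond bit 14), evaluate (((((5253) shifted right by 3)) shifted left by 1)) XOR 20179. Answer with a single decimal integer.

5253 = 001010010000101
→ shifted right by 3 → 000001010010000 = 656
→ shifted left by 1 (mod 2^15) → 000010100100000 = 1312
20179 = 100111011010011
→ XOR → 100101111110011 = 19443

19443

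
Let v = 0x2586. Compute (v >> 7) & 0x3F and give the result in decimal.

v = 10010110000110
Shift right by 7: 1001011
Mask low 6 bits: 001011 = 11

11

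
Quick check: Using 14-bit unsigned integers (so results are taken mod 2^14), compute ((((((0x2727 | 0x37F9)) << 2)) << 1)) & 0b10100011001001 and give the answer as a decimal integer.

0x2727 = 10011100100111
0x37F9 = 11011111111001
→ | → 11011111111111 = 14335
→ << 2 (mod 2^14) → 01111111111100 = 8188
→ << 1 (mod 2^14) → 11111111111000 = 16376
0b10100011001001 = 10100011001001
→ & → 10100011001000 = 10440

10440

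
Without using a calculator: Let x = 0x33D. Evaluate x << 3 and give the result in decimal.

0x33D = 0001100111101
shift left by 3 → 1100111101000 = 6632
(equivalently, 829 × 2^3 = 829 × 8)

6632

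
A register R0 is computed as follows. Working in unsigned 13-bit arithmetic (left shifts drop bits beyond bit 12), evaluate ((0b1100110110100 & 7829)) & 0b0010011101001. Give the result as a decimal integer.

0b1100110110100 = 1100110110100
7829 = 1111010010101
→ & → 1100010010100 = 6292
0b0010011101001 = 0010011101001
→ & → 0000010000000 = 128

128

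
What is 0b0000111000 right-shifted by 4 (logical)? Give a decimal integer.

x = 111000
shift right by 4 → 000011 = 3
(equivalently, floor(56 / 16))

3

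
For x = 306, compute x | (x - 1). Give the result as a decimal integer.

307

x = 100110010 = 306
x - 1 = 100110001
OR    = 100110011 = 307
(x | (x - 1) sets all bits below the lowest set bit.)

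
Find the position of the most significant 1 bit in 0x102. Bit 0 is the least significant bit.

8

0x102 = 100000010
The topmost 1 is at position 8 (since 2^8 = 256 ≤ 258 < 512).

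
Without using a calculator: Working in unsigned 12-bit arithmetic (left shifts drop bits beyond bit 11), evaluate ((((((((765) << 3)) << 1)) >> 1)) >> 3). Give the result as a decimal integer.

765 = 001011111101
→ << 3 (mod 2^12) → 011111101000 = 2024
→ << 1 (mod 2^12) → 111111010000 = 4048
→ >> 1 → 011111101000 = 2024
→ >> 3 → 000011111101 = 253

253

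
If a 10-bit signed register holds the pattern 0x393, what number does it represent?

pattern = 1110010011 (MSB is 1 ⇒ negative)
Invert: 0001101100, add 1 → 0001101101 = 109, so the value is -109.
(Equivalently: 915 - 2^10 = 915 - 1024 = -109.)

-109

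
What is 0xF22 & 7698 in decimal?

0xF22 = 0111100100010
7698 = 1111000010010
AND → 0111000000010 = 3586

3586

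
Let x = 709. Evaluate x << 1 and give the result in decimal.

1418

709 = 01011000101
shift left by 1 → 10110001010 = 1418
(equivalently, 709 × 2^1 = 709 × 2)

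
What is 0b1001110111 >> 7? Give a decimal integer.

4

x = 1001110111
shift right by 7 → 0000000100 = 4
(equivalently, floor(631 / 128))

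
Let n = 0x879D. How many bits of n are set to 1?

9

0x879D = 1000011110011101
Count the 1s: 1 + 1 + 1 + 1 + 1 + 1 + 1 + 1 + 1 = 9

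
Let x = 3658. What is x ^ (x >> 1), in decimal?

x = 111001001010 = 3658
x>>1 = 011100100101
XOR  = 100101101111 = 2415
(x ^ (x >> 1) gives the standard binary-reflected Gray code of x.)

2415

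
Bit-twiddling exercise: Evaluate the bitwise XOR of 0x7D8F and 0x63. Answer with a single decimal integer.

0x7D8F = 111110110001111
0x63 = 000000001100011
XOR → 111110111101100 = 32236

32236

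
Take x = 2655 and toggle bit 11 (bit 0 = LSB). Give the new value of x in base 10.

607

x = 101001011111
bit 11 is currently 1; toggle it via x ^ (1 << 11) = x ^ 2048
→ 001001011111 = 607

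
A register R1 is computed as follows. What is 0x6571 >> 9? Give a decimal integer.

50

0x6571 = 110010101110001
shift right by 9 → 000000000110010 = 50
(equivalently, floor(25969 / 512))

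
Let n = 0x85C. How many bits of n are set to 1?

5

0x85C = 100001011100
Count the 1s: 1 + 1 + 1 + 1 + 1 = 5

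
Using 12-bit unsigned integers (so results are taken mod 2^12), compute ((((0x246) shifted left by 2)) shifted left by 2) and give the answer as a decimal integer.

0x246 = 001001000110
→ shifted left by 2 (mod 2^12) → 100100011000 = 2328
→ shifted left by 2 (mod 2^12) → 010001100000 = 1120

1120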